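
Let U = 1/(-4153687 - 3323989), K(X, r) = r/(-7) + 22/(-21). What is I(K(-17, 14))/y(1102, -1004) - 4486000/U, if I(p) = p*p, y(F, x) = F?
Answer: 8151097748557178048/242991 ≈ 3.3545e+13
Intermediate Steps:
K(X, r) = -22/21 - r/7 (K(X, r) = r*(-⅐) + 22*(-1/21) = -r/7 - 22/21 = -22/21 - r/7)
I(p) = p²
U = -1/7477676 (U = 1/(-7477676) = -1/7477676 ≈ -1.3373e-7)
I(K(-17, 14))/y(1102, -1004) - 4486000/U = (-22/21 - ⅐*14)²/1102 - 4486000/(-1/7477676) = (-22/21 - 2)²*(1/1102) - 4486000*(-7477676) = (-64/21)²*(1/1102) + 33544854536000 = (4096/441)*(1/1102) + 33544854536000 = 2048/242991 + 33544854536000 = 8151097748557178048/242991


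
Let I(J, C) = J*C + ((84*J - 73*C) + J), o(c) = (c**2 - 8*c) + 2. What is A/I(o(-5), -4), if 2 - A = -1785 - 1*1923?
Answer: 530/817 ≈ 0.64872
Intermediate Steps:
o(c) = 2 + c**2 - 8*c
I(J, C) = -73*C + 85*J + C*J (I(J, C) = C*J + ((-73*C + 84*J) + J) = C*J + (-73*C + 85*J) = -73*C + 85*J + C*J)
A = 3710 (A = 2 - (-1785 - 1*1923) = 2 - (-1785 - 1923) = 2 - 1*(-3708) = 2 + 3708 = 3710)
A/I(o(-5), -4) = 3710/(-73*(-4) + 85*(2 + (-5)**2 - 8*(-5)) - 4*(2 + (-5)**2 - 8*(-5))) = 3710/(292 + 85*(2 + 25 + 40) - 4*(2 + 25 + 40)) = 3710/(292 + 85*67 - 4*67) = 3710/(292 + 5695 - 268) = 3710/5719 = 3710*(1/5719) = 530/817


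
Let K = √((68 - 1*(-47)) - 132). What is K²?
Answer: -17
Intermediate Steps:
K = I*√17 (K = √((68 + 47) - 132) = √(115 - 132) = √(-17) = I*√17 ≈ 4.1231*I)
K² = (I*√17)² = -17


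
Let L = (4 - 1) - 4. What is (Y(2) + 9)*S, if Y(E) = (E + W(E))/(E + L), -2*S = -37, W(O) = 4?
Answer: 555/2 ≈ 277.50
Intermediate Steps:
S = 37/2 (S = -½*(-37) = 37/2 ≈ 18.500)
L = -1 (L = 3 - 4 = -1)
Y(E) = (4 + E)/(-1 + E) (Y(E) = (E + 4)/(E - 1) = (4 + E)/(-1 + E))
(Y(2) + 9)*S = ((4 + 2)/(-1 + 2) + 9)*(37/2) = (6/1 + 9)*(37/2) = (1*6 + 9)*(37/2) = (6 + 9)*(37/2) = 15*(37/2) = 555/2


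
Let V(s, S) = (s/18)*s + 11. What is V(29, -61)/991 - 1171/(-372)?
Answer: 3545801/1105956 ≈ 3.2061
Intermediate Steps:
V(s, S) = 11 + s²/18 (V(s, S) = (s*(1/18))*s + 11 = (s/18)*s + 11 = s²/18 + 11 = 11 + s²/18)
V(29, -61)/991 - 1171/(-372) = (11 + (1/18)*29²)/991 - 1171/(-372) = (11 + (1/18)*841)*(1/991) - 1171*(-1/372) = (11 + 841/18)*(1/991) + 1171/372 = (1039/18)*(1/991) + 1171/372 = 1039/17838 + 1171/372 = 3545801/1105956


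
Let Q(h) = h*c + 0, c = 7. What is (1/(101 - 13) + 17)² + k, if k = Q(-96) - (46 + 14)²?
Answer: -30841359/7744 ≈ -3982.6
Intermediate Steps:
Q(h) = 7*h (Q(h) = h*7 + 0 = 7*h + 0 = 7*h)
k = -4272 (k = 7*(-96) - (46 + 14)² = -672 - 1*60² = -672 - 1*3600 = -672 - 3600 = -4272)
(1/(101 - 13) + 17)² + k = (1/(101 - 13) + 17)² - 4272 = (1/88 + 17)² - 4272 = (1497/88)² - 4272 = 2241009/7744 - 4272 = -30841359/7744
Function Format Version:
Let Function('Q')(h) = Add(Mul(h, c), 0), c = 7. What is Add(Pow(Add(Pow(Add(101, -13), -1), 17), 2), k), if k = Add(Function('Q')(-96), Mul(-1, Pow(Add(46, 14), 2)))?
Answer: Rational(-30841359, 7744) ≈ -3982.6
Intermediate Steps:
Function('Q')(h) = Mul(7, h) (Function('Q')(h) = Add(Mul(h, 7), 0) = Add(Mul(7, h), 0) = Mul(7, h))
k = -4272 (k = Add(Mul(7, -96), Mul(-1, Pow(Add(46, 14), 2))) = Add(-672, Mul(-1, Pow(60, 2))) = Add(-672, Mul(-1, 3600)) = Add(-672, -3600) = -4272)
Add(Pow(Add(Pow(Add(101, -13), -1), 17), 2), k) = Add(Pow(Add(Pow(Add(101, -13), -1), 17), 2), -4272) = Add(Pow(Add(Pow(88, -1), 17), 2), -4272) = Add(Pow(Add(Rational(1, 88), 17), 2), -4272) = Add(Pow(Rational(1497, 88), 2), -4272) = Add(Rational(2241009, 7744), -4272) = Rational(-30841359, 7744)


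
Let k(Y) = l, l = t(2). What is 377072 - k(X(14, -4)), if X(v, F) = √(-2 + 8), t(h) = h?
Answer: 377070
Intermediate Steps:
l = 2
X(v, F) = √6
k(Y) = 2
377072 - k(X(14, -4)) = 377072 - 1*2 = 377072 - 2 = 377070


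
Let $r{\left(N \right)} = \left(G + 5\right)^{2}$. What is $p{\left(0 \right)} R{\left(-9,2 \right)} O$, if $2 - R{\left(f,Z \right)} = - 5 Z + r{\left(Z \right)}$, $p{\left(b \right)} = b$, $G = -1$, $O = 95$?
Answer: $0$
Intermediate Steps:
$r{\left(N \right)} = 16$ ($r{\left(N \right)} = \left(-1 + 5\right)^{2} = 4^{2} = 16$)
$R{\left(f,Z \right)} = -14 + 5 Z$ ($R{\left(f,Z \right)} = 2 - \left(- 5 Z + 16\right) = 2 - \left(16 - 5 Z\right) = 2 + \left(-16 + 5 Z\right) = -14 + 5 Z$)
$p{\left(0 \right)} R{\left(-9,2 \right)} O = 0 \left(-14 + 5 \cdot 2\right) 95 = 0 \left(-14 + 10\right) 95 = 0 \left(-4\right) 95 = 0 \cdot 95 = 0$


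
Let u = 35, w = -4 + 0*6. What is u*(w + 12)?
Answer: 280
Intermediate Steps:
w = -4 (w = -4 + 0 = -4)
u*(w + 12) = 35*(-4 + 12) = 35*8 = 280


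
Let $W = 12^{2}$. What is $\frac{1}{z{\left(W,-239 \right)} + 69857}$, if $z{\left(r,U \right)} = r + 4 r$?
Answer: $\frac{1}{70577} \approx 1.4169 \cdot 10^{-5}$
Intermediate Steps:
$W = 144$
$z{\left(r,U \right)} = 5 r$
$\frac{1}{z{\left(W,-239 \right)} + 69857} = \frac{1}{5 \cdot 144 + 69857} = \frac{1}{720 + 69857} = \frac{1}{70577}$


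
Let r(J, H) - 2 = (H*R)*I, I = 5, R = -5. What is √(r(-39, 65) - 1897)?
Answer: 8*I*√55 ≈ 59.33*I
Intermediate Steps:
r(J, H) = 2 - 25*H (r(J, H) = 2 + (H*(-5))*5 = 2 - 5*H*5 = 2 - 25*H)
√(r(-39, 65) - 1897) = √((2 - 25*65) - 1897) = √((2 - 1625) - 1897) = √(-1623 - 1897) = √(-3520) = 8*I*√55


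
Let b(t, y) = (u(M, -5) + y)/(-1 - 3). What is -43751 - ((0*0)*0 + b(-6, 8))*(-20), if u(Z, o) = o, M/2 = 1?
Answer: -43766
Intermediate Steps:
M = 2 (M = 2*1 = 2)
b(t, y) = 5/4 - y/4 (b(t, y) = (-5 + y)/(-1 - 3) = (-5 + y)/(-4) = (-5 + y)*(-¼) = 5/4 - y/4)
-43751 - ((0*0)*0 + b(-6, 8))*(-20) = -43751 - ((0*0)*0 + (5/4 - ¼*8))*(-20) = -43751 - (0*0 + (5/4 - 2))*(-20) = -43751 - (0 - ¾)*(-20) = -43751 - (-3)*(-20)/4 = -43751 - 1*15 = -43751 - 15 = -43766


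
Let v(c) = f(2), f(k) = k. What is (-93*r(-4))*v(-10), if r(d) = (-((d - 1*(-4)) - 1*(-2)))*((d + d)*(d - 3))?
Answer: 20832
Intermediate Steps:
v(c) = 2
r(d) = 2*d*(-6 - d)*(-3 + d) (r(d) = (-((d + 4) + 2))*((2*d)*(-3 + d)) = (-((4 + d) + 2))*(2*d*(-3 + d)) = (-(6 + d))*(2*d*(-3 + d)) = (-6 - d)*(2*d*(-3 + d)) = 2*d*(-6 - d)*(-3 + d))
(-93*r(-4))*v(-10) = -186*(-4)*(18 - 1*(-4)**2 - 3*(-4))*2 = -186*(-4)*(18 - 1*16 + 12)*2 = -186*(-4)*(18 - 16 + 12)*2 = -186*(-4)*14*2 = -93*(-112)*2 = 10416*2 = 20832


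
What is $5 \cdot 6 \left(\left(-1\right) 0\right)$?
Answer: $0$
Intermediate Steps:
$5 \cdot 6 \left(\left(-1\right) 0\right) = 30 \cdot 0 = 0$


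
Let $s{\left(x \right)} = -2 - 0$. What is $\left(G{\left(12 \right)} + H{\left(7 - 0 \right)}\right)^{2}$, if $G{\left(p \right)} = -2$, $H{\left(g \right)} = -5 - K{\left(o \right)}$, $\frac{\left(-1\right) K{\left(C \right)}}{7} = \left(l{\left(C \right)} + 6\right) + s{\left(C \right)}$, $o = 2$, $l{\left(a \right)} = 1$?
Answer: $784$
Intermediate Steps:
$s{\left(x \right)} = -2$ ($s{\left(x \right)} = -2 + 0 = -2$)
$K{\left(C \right)} = -35$ ($K{\left(C \right)} = - 7 \left(\left(1 + 6\right) - 2\right) = - 7 \left(7 - 2\right) = \left(-7\right) 5 = -35$)
$H{\left(g \right)} = 30$ ($H{\left(g \right)} = -5 - -35 = -5 + 35 = 30$)
$\left(G{\left(12 \right)} + H{\left(7 - 0 \right)}\right)^{2} = \left(-2 + 30\right)^{2} = 28^{2} = 784$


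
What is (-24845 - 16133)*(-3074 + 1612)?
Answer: 59909836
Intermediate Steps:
(-24845 - 16133)*(-3074 + 1612) = -40978*(-1462) = 59909836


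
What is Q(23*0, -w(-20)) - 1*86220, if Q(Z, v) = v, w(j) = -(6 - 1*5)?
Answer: -86219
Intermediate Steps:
w(j) = -1 (w(j) = -(6 - 5) = -1*1 = -1)
Q(23*0, -w(-20)) - 1*86220 = -1*(-1) - 1*86220 = 1 - 86220 = -86219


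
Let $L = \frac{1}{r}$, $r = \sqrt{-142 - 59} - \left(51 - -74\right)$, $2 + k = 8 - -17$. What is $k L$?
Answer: $- \frac{2875}{15826} - \frac{23 i \sqrt{201}}{15826} \approx -0.18166 - 0.020604 i$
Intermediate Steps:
$k = 23$ ($k = -2 + \left(8 - -17\right) = -2 + \left(8 + 17\right) = -2 + 25 = 23$)
$r = -125 + i \sqrt{201}$ ($r = \sqrt{-201} - \left(51 + 74\right) = i \sqrt{201} - 125 = -125 + i \sqrt{201} \approx -125.0 + 14.177 i$)
$L = \frac{1}{-125 + i \sqrt{201}} \approx -0.0078984 - 0.00089583 i$
$k L = 23 \left(- \frac{125}{15826} - \frac{i \sqrt{201}}{15826}\right) = - \frac{2875}{15826} - \frac{23 i \sqrt{201}}{15826}$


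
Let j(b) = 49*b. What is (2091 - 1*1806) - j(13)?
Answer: -352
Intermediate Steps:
(2091 - 1*1806) - j(13) = (2091 - 1*1806) - 49*13 = (2091 - 1806) - 1*637 = 285 - 637 = -352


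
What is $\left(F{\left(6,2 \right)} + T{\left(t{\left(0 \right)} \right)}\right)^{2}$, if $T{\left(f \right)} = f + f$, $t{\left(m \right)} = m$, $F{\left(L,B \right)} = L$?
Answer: $36$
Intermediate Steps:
$T{\left(f \right)} = 2 f$
$\left(F{\left(6,2 \right)} + T{\left(t{\left(0 \right)} \right)}\right)^{2} = \left(6 + 2 \cdot 0\right)^{2} = \left(6 + 0\right)^{2} = 6^{2} = 36$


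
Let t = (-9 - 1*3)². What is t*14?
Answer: 2016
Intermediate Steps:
t = 144 (t = (-9 - 3)² = (-12)² = 144)
t*14 = 144*14 = 2016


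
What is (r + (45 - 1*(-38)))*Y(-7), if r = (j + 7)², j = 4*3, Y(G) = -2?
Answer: -888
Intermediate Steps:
j = 12
r = 361 (r = (12 + 7)² = 19² = 361)
(r + (45 - 1*(-38)))*Y(-7) = (361 + (45 - 1*(-38)))*(-2) = (361 + (45 + 38))*(-2) = (361 + 83)*(-2) = 444*(-2) = -888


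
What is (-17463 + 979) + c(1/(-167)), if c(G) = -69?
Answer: -16553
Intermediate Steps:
(-17463 + 979) + c(1/(-167)) = (-17463 + 979) - 69 = -16484 - 69 = -16553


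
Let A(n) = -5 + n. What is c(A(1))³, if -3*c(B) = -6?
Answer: 8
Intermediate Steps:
c(B) = 2 (c(B) = -⅓*(-6) = 2)
c(A(1))³ = 2³ = 8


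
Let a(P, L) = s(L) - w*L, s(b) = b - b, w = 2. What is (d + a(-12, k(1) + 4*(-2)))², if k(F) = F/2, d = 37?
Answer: 2704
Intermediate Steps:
k(F) = F/2 (k(F) = F*(½) = F/2)
s(b) = 0
a(P, L) = -2*L (a(P, L) = 0 - 2*L = -2*L)
(d + a(-12, k(1) + 4*(-2)))² = (37 - 2*((½)*1 + 4*(-2)))² = (37 - 2*(½ - 8))² = (37 - 2*(-15/2))² = (37 + 15)² = 52² = 2704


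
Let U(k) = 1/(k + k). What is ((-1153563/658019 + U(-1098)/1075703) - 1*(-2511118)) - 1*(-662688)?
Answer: 4933365431913287274769/1554401295135972 ≈ 3.1738e+6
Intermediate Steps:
U(k) = 1/(2*k)
((-1153563/658019 + U(-1098)/1075703) - 1*(-2511118)) - 1*(-662688) = ((-1153563/658019 + ((1/2)/(-1098))/1075703) - 1*(-2511118)) - 1*(-662688) = ((-1153563*1/658019 + ((1/2)*(-1/1098))*(1/1075703)) + 2511118) + 662688 = ((-1153563/658019 - 1/2196*1/1075703) + 2511118) + 662688 = ((-1153563/658019 - 1/2362243788) + 2511118) + 662688 = (-2724997031474663/1554401295135972 + 2511118) + 662688 = 3903282346442220262033/1554401295135972 + 662688 = 4933365431913287274769/1554401295135972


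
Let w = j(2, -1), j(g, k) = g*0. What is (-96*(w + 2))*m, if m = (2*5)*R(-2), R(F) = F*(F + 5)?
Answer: 11520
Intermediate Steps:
j(g, k) = 0
w = 0
R(F) = F*(5 + F)
m = -60 (m = (2*5)*(-2*(5 - 2)) = 10*(-2*3) = 10*(-6) = -60)
(-96*(w + 2))*m = -96*(0 + 2)*(-60) = -96*2*(-60) = -24*8*(-60) = -192*(-60) = 11520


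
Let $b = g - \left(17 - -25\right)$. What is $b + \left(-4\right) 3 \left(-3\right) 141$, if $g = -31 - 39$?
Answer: $4964$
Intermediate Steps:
$g = -70$ ($g = -31 - 39 = -70$)
$b = -112$ ($b = -70 - \left(17 - -25\right) = -70 - \left(17 + 25\right) = -70 - 42 = -112$)
$b + \left(-4\right) 3 \left(-3\right) 141 = -112 + \left(-4\right) 3 \left(-3\right) 141 = -112 + \left(-12\right) \left(-3\right) 141 = -112 + 36 \cdot 141 = -112 + 5076 = 4964$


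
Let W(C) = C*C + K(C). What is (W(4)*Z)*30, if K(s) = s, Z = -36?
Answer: -21600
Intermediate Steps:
W(C) = C + C² (W(C) = C*C + C = C² + C = C + C²)
(W(4)*Z)*30 = ((4*(1 + 4))*(-36))*30 = ((4*5)*(-36))*30 = (20*(-36))*30 = -720*30 = -21600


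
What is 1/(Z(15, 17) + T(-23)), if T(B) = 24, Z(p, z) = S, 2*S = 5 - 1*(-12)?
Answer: 2/65 ≈ 0.030769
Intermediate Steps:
S = 17/2 (S = (5 - 1*(-12))/2 = (5 + 12)/2 = (1/2)*17 = 17/2 ≈ 8.5000)
Z(p, z) = 17/2
1/(Z(15, 17) + T(-23)) = 1/(17/2 + 24) = 1/(65/2) = 2/65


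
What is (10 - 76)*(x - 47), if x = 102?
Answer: -3630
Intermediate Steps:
(10 - 76)*(x - 47) = (10 - 76)*(102 - 47) = -66*55 = -3630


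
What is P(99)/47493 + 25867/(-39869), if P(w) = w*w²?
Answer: 1387272200/70129571 ≈ 19.782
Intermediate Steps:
P(w) = w³
P(99)/47493 + 25867/(-39869) = 99³/47493 + 25867/(-39869) = 970299*(1/47493) + 25867*(-1/39869) = 35937/1759 - 25867/39869 = 1387272200/70129571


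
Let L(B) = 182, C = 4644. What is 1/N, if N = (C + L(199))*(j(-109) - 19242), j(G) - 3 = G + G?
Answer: -1/93899482 ≈ -1.0650e-8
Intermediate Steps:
j(G) = 3 + 2*G (j(G) = 3 + (G + G) = 3 + 2*G)
N = -93899482 (N = (4644 + 182)*((3 + 2*(-109)) - 19242) = 4826*((3 - 218) - 19242) = 4826*(-215 - 19242) = 4826*(-19457) = -93899482)
1/N = 1/(-93899482) = -1/93899482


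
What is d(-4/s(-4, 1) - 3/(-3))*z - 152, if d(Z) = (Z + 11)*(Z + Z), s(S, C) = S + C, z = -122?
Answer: -69688/9 ≈ -7743.1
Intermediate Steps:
s(S, C) = C + S
d(Z) = 2*Z*(11 + Z) (d(Z) = (11 + Z)*(2*Z) = 2*Z*(11 + Z))
d(-4/s(-4, 1) - 3/(-3))*z - 152 = (2*(-4/(1 - 4) - 3/(-3))*(11 + (-4/(1 - 4) - 3/(-3))))*(-122) - 152 = (2*(-4/(-3) - 3*(-⅓))*(11 + (-4/(-3) - 3*(-⅓))))*(-122) - 152 = (2*(-4*(-⅓) + 1)*(11 + (-4*(-⅓) + 1)))*(-122) - 152 = (2*(4/3 + 1)*(11 + (4/3 + 1)))*(-122) - 152 = (2*(7/3)*(11 + 7/3))*(-122) - 152 = (2*(7/3)*(40/3))*(-122) - 152 = (560/9)*(-122) - 152 = -68320/9 - 152 = -69688/9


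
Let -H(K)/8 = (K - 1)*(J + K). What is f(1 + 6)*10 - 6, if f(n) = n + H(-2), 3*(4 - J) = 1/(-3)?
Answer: 1712/3 ≈ 570.67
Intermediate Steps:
J = 37/9 (J = 4 - ⅓/(-3) = 4 - ⅓*(-⅓) = 4 + ⅑ = 37/9 ≈ 4.1111)
H(K) = -8*(-1 + K)*(37/9 + K) (H(K) = -8*(K - 1)*(37/9 + K) = -8*(-1 + K)*(37/9 + K))
f(n) = 152/3 + n (f(n) = n + (296/9 - 8*(-2)² - 224/9*(-2)) = n + (296/9 - 8*4 + 448/9) = n + (296/9 - 32 + 448/9) = n + 152/3 = 152/3 + n)
f(1 + 6)*10 - 6 = (152/3 + (1 + 6))*10 - 6 = (152/3 + 7)*10 - 6 = (173/3)*10 - 6 = 1730/3 - 6 = 1712/3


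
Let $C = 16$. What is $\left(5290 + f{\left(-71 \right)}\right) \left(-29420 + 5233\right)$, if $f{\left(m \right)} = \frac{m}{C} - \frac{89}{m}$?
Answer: $- \frac{145262840901}{1136} \approx -1.2787 \cdot 10^{8}$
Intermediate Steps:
$f{\left(m \right)} = - \frac{89}{m} + \frac{m}{16}$ ($f{\left(m \right)} = \frac{m}{16} - \frac{89}{m} = - \frac{89}{m} + \frac{m}{16}$)
$\left(5290 + f{\left(-71 \right)}\right) \left(-29420 + 5233\right) = \left(5290 + \left(- \frac{89}{-71} + \frac{1}{16} \left(-71\right)\right)\right) \left(-29420 + 5233\right) = \left(5290 - \frac{3617}{1136}\right) \left(-24187\right) = \frac{6005823}{1136} \left(-24187\right) = - \frac{145262840901}{1136}$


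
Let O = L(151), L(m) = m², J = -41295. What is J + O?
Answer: -18494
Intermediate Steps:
O = 22801 (O = 151² = 22801)
J + O = -41295 + 22801 = -18494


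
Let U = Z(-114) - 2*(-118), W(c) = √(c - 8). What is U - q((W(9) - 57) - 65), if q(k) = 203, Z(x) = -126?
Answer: -93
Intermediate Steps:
W(c) = √(-8 + c)
U = 110 (U = -126 - 2*(-118) = -126 - 1*(-236) = -126 + 236 = 110)
U - q((W(9) - 57) - 65) = 110 - 1*203 = 110 - 203 = -93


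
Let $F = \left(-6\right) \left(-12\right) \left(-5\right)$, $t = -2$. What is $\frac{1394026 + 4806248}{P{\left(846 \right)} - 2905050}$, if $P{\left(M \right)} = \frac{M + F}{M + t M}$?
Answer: $- \frac{97137626}{45512459} \approx -2.1343$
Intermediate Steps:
$F = -360$ ($F = 72 \left(-5\right) = -360$)
$P{\left(M \right)} = - \frac{-360 + M}{M}$ ($P{\left(M \right)} = \frac{M - 360}{M - 2 M} = \frac{-360 + M}{\left(-1\right) M} = \left(-360 + M\right) \left(- \frac{1}{M}\right) = - \frac{-360 + M}{M}$)
$\frac{1394026 + 4806248}{P{\left(846 \right)} - 2905050} = \frac{1394026 + 4806248}{\frac{360 - 846}{846} - 2905050} = \frac{6200274}{\frac{360 - 846}{846} - 2905050} = \frac{6200274}{\frac{1}{846} \left(-486\right) - 2905050} = \frac{6200274}{- \frac{27}{47} - 2905050} = \frac{6200274}{- \frac{136537377}{47}} = 6200274 \left(- \frac{47}{136537377}\right) = - \frac{97137626}{45512459}$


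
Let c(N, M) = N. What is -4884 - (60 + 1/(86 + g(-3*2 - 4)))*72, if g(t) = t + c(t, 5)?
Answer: -101256/11 ≈ -9205.1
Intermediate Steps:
g(t) = 2*t (g(t) = t + t = 2*t)
-4884 - (60 + 1/(86 + g(-3*2 - 4)))*72 = -4884 - (60 + 1/(86 + 2*(-3*2 - 4)))*72 = -4884 - (60 + 1/(86 + 2*(-6 - 4)))*72 = -4884 - (60 + 1/(86 + 2*(-10)))*72 = -4884 - (60 + 1/(86 - 20))*72 = -4884 - (60 + 1/66)*72 = -4884 - 3961*72/66 = -4884 - 1*47532/11 = -4884 - 47532/11 = -101256/11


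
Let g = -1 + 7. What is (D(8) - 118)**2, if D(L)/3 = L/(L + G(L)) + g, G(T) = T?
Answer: 38809/4 ≈ 9702.3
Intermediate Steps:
g = 6
D(L) = 39/2 (D(L) = 3*(L/(L + L) + 6) = 3*(L/((2*L)) + 6) = 3*((1/(2*L))*L + 6) = 3*(1/2 + 6) = 3*(13/2) = 39/2)
(D(8) - 118)**2 = (39/2 - 118)**2 = (-197/2)**2 = 38809/4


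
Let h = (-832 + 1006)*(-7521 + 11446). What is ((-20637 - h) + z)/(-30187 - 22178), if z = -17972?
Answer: 721559/52365 ≈ 13.779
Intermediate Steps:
h = 682950 (h = 174*3925 = 682950)
((-20637 - h) + z)/(-30187 - 22178) = ((-20637 - 1*682950) - 17972)/(-30187 - 22178) = ((-20637 - 682950) - 17972)/(-52365) = (-703587 - 17972)*(-1/52365) = -721559*(-1/52365) = 721559/52365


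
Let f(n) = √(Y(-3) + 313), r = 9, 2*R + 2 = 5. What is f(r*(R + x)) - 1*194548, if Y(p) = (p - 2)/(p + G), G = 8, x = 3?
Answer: -194548 + 2*√78 ≈ -1.9453e+5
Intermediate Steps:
R = 3/2 (R = -1 + (½)*5 = -1 + 5/2 = 3/2 ≈ 1.5000)
Y(p) = (-2 + p)/(8 + p) (Y(p) = (p - 2)/(p + 8) = (-2 + p)/(8 + p))
f(n) = 2*√78 (f(n) = √((-2 - 3)/(8 - 3) + 313) = √(-5/5 + 313) = √((⅕)*(-5) + 313) = √(-1 + 313) = √312 = 2*√78)
f(r*(R + x)) - 1*194548 = 2*√78 - 1*194548 = 2*√78 - 194548 = -194548 + 2*√78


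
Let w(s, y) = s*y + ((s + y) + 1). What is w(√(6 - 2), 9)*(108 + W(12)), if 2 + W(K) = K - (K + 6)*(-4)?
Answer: 5700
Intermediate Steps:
w(s, y) = 1 + s + y + s*y (w(s, y) = s*y + (1 + s + y) = 1 + s + y + s*y)
W(K) = 22 + 5*K (W(K) = -2 + (K - (K + 6)*(-4)) = -2 + (K - (6 + K)*(-4)) = -2 + (K - (-24 - 4*K)) = -2 + (K + (24 + 4*K)) = -2 + (24 + 5*K) = 22 + 5*K)
w(√(6 - 2), 9)*(108 + W(12)) = (1 + √(6 - 2) + 9 + √(6 - 2)*9)*(108 + (22 + 5*12)) = (1 + √4 + 9 + √4*9)*(108 + (22 + 60)) = (1 + 2 + 9 + 2*9)*(108 + 82) = (1 + 2 + 9 + 18)*190 = 30*190 = 5700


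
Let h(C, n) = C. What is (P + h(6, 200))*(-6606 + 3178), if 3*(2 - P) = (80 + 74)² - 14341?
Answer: 10685076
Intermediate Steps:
P = -3123 (P = 2 - ((80 + 74)² - 14341)/3 = 2 - (154² - 14341)/3 = 2 - (23716 - 14341)/3 = 2 - ⅓*9375 = 2 - 3125 = -3123)
(P + h(6, 200))*(-6606 + 3178) = (-3123 + 6)*(-6606 + 3178) = -3117*(-3428) = 10685076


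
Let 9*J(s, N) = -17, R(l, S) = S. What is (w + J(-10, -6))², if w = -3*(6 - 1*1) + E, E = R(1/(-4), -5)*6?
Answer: 178084/81 ≈ 2198.6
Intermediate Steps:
J(s, N) = -17/9 (J(s, N) = (⅑)*(-17) = -17/9)
E = -30 (E = -5*6 = -30)
w = -45 (w = -3*(6 - 1*1) - 30 = -3*(6 - 1) - 30 = -3*5 - 30 = -15 - 30 = -45)
(w + J(-10, -6))² = (-45 - 17/9)² = (-422/9)² = 178084/81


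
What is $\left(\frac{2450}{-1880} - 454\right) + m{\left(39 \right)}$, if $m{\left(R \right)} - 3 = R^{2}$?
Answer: $\frac{200915}{188} \approx 1068.7$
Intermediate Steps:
$m{\left(R \right)} = 3 + R^{2}$
$\left(\frac{2450}{-1880} - 454\right) + m{\left(39 \right)} = \left(\frac{2450}{-1880} - 454\right) + \left(3 + 39^{2}\right) = \left(2450 \left(- \frac{1}{1880}\right) - 454\right) + \left(3 + 1521\right) = \left(- \frac{245}{188} - 454\right) + 1524 = - \frac{85597}{188} + 1524 = \frac{200915}{188}$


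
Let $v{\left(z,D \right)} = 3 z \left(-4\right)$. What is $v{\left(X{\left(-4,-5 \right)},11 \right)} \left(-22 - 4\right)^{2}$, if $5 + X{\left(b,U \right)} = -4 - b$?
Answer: $40560$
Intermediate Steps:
$X{\left(b,U \right)} = -9 - b$ ($X{\left(b,U \right)} = -5 - \left(4 + b\right) = -9 - b$)
$v{\left(z,D \right)} = - 12 z$
$v{\left(X{\left(-4,-5 \right)},11 \right)} \left(-22 - 4\right)^{2} = - 12 \left(-9 - -4\right) \left(-22 - 4\right)^{2} = - 12 \left(-9 + 4\right) \left(-26\right)^{2} = \left(-12\right) \left(-5\right) 676 = 60 \cdot 676 = 40560$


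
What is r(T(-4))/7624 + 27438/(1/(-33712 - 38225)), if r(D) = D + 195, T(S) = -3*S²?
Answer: -15048307663197/7624 ≈ -1.9738e+9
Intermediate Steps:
r(D) = 195 + D
r(T(-4))/7624 + 27438/(1/(-33712 - 38225)) = (195 - 3*(-4)²)/7624 + 27438/(1/(-33712 - 38225)) = (195 - 3*16)*(1/7624) + 27438/(1/(-71937)) = (195 - 48)*(1/7624) + 27438/(-1/71937) = 147*(1/7624) + 27438*(-71937) = 147/7624 - 1973807406 = -15048307663197/7624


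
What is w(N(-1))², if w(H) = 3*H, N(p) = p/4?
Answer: 9/16 ≈ 0.56250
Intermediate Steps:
N(p) = p/4 (N(p) = p*(¼) = p/4)
w(N(-1))² = (3*((¼)*(-1)))² = (3*(-¼))² = (-¾)² = 9/16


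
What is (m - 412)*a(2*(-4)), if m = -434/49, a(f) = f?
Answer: 23568/7 ≈ 3366.9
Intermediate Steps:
m = -62/7 (m = -434*1/49 = -62/7 ≈ -8.8571)
(m - 412)*a(2*(-4)) = (-62/7 - 412)*(2*(-4)) = -2946/7*(-8) = 23568/7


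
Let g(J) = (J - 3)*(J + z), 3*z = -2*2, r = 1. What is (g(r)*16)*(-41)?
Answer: -1312/3 ≈ -437.33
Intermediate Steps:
z = -4/3 (z = (-2*2)/3 = (⅓)*(-4) = -4/3 ≈ -1.3333)
g(J) = (-3 + J)*(-4/3 + J) (g(J) = (J - 3)*(J - 4/3) = (-3 + J)*(-4/3 + J))
(g(r)*16)*(-41) = ((4 + 1² - 13/3*1)*16)*(-41) = ((4 + 1 - 13/3)*16)*(-41) = ((⅔)*16)*(-41) = (32/3)*(-41) = -1312/3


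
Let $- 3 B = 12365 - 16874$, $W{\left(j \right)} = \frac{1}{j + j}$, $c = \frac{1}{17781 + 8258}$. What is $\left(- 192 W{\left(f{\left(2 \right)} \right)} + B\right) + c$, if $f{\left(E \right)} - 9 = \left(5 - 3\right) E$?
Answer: $\frac{38944330}{26039} \approx 1495.6$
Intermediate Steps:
$f{\left(E \right)} = 9 + 2 E$ ($f{\left(E \right)} = 9 + \left(5 - 3\right) E = 9 + 2 E$)
$c = \frac{1}{26039} \approx 3.8404 \cdot 10^{-5}$
$W{\left(j \right)} = \frac{1}{2 j}$
$B = 1503$ ($B = - \frac{12365 - 16874}{3} = \left(- \frac{1}{3}\right) \left(-4509\right) = 1503$)
$\left(- 192 W{\left(f{\left(2 \right)} \right)} + B\right) + c = \left(- 192 \frac{1}{2 \left(9 + 2 \cdot 2\right)} + 1503\right) + \frac{1}{26039} = \left(- 192 \frac{1}{2 \left(9 + 4\right)} + 1503\right) + \frac{1}{26039} = \left(- 192 \frac{1}{2 \cdot 13} + 1503\right) + \frac{1}{26039} = \left(- 192 \cdot \frac{1}{2} \cdot \frac{1}{13} + 1503\right) + \frac{1}{26039} = \left(\left(-192\right) \frac{1}{26} + 1503\right) + \frac{1}{26039} = \left(- \frac{96}{13} + 1503\right) + \frac{1}{26039} = \frac{19443}{13} + \frac{1}{26039} = \frac{38944330}{26039}$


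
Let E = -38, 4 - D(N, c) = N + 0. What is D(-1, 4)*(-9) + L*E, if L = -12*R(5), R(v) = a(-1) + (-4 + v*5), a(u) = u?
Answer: 9075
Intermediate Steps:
D(N, c) = 4 - N (D(N, c) = 4 - (N + 0) = 4 - N)
R(v) = -5 + 5*v (R(v) = -1 + (-4 + v*5) = -1 + (-4 + 5*v) = -5 + 5*v)
L = -240 (L = -12*(-5 + 5*5) = -12*(-5 + 25) = -12*20 = -240)
D(-1, 4)*(-9) + L*E = (4 - 1*(-1))*(-9) - 240*(-38) = (4 + 1)*(-9) + 9120 = 5*(-9) + 9120 = -45 + 9120 = 9075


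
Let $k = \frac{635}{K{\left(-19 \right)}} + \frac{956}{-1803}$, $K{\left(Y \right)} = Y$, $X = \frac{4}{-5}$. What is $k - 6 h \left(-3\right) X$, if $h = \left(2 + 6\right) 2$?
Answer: $- \frac{45279409}{171285} \approx -264.35$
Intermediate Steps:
$X = - \frac{4}{5}$ ($X = 4 \left(- \frac{1}{5}\right) = - \frac{4}{5} \approx -0.8$)
$h = 16$ ($h = 8 \cdot 2 = 16$)
$k = - \frac{1163069}{34257}$ ($k = \frac{635}{-19} + \frac{956}{-1803} = 635 \left(- \frac{1}{19}\right) + 956 \left(- \frac{1}{1803}\right) = - \frac{635}{19} - \frac{956}{1803} = - \frac{1163069}{34257} \approx -33.951$)
$k - 6 h \left(-3\right) X = - \frac{1163069}{34257} - 6 \cdot 16 \left(-3\right) \left(- \frac{4}{5}\right) = - \frac{1163069}{34257} - 6 \left(-48\right) \left(- \frac{4}{5}\right) = - \frac{1163069}{34257} - \left(-288\right) \left(- \frac{4}{5}\right) = - \frac{1163069}{34257} - \frac{1152}{5} = - \frac{45279409}{171285}$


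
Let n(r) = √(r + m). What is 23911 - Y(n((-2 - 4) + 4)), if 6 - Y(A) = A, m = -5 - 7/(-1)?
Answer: 23905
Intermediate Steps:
m = 2 (m = -5 - 7*(-1) = -5 + 7 = 2)
n(r) = √(2 + r) (n(r) = √(r + 2) = √(2 + r))
Y(A) = 6 - A
23911 - Y(n((-2 - 4) + 4)) = 23911 - (6 - √(2 + ((-2 - 4) + 4))) = 23911 - (6 - √(2 + (-6 + 4))) = 23911 - (6 - √(2 - 2)) = 23911 - (6 - √0) = 23911 - (6 - 1*0) = 23911 - (6 + 0) = 23911 - 1*6 = 23911 - 6 = 23905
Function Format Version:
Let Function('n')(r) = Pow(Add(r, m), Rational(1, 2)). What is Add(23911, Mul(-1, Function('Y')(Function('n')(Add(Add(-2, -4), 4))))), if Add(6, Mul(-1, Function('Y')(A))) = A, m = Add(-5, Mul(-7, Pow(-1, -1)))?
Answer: 23905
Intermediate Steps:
m = 2 (m = Add(-5, Mul(-7, -1)) = Add(-5, 7) = 2)
Function('n')(r) = Pow(Add(2, r), Rational(1, 2)) (Function('n')(r) = Pow(Add(r, 2), Rational(1, 2)) = Pow(Add(2, r), Rational(1, 2)))
Function('Y')(A) = Add(6, Mul(-1, A))
Add(23911, Mul(-1, Function('Y')(Function('n')(Add(Add(-2, -4), 4))))) = Add(23911, Mul(-1, Add(6, Mul(-1, Pow(Add(2, Add(Add(-2, -4), 4)), Rational(1, 2)))))) = Add(23911, Mul(-1, Add(6, Mul(-1, Pow(Add(2, Add(-6, 4)), Rational(1, 2)))))) = Add(23911, Mul(-1, Add(6, Mul(-1, Pow(Add(2, -2), Rational(1, 2)))))) = Add(23911, Mul(-1, Add(6, Mul(-1, Pow(0, Rational(1, 2)))))) = Add(23911, Mul(-1, Add(6, Mul(-1, 0)))) = Add(23911, Mul(-1, Add(6, 0))) = Add(23911, Mul(-1, 6)) = Add(23911, -6) = 23905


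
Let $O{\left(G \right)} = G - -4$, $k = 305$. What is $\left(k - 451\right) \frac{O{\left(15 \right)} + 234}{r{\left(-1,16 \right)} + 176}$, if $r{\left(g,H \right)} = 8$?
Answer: $- \frac{803}{4} \approx -200.75$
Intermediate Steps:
$O{\left(G \right)} = 4 + G$ ($O{\left(G \right)} = G + 4 = 4 + G$)
$\left(k - 451\right) \frac{O{\left(15 \right)} + 234}{r{\left(-1,16 \right)} + 176} = \left(305 - 451\right) \frac{\left(4 + 15\right) + 234}{8 + 176} = - 146 \frac{19 + 234}{184} = - 146 \cdot 253 \cdot \frac{1}{184} = \left(-146\right) \frac{11}{8} = - \frac{803}{4}$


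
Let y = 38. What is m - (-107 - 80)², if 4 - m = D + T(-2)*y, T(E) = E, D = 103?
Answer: -34992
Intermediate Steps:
m = -23 (m = 4 - (103 - 2*38) = 4 - (103 - 76) = 4 - 1*27 = 4 - 27 = -23)
m - (-107 - 80)² = -23 - (-107 - 80)² = -23 - 1*(-187)² = -23 - 1*34969 = -23 - 34969 = -34992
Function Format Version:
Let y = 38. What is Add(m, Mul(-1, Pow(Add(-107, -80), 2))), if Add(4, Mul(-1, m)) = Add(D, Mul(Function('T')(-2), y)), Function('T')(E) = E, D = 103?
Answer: -34992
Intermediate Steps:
m = -23 (m = Add(4, Mul(-1, Add(103, Mul(-2, 38)))) = Add(4, Mul(-1, Add(103, -76))) = Add(4, Mul(-1, 27)) = Add(4, -27) = -23)
Add(m, Mul(-1, Pow(Add(-107, -80), 2))) = Add(-23, Mul(-1, Pow(Add(-107, -80), 2))) = Add(-23, Mul(-1, Pow(-187, 2))) = Add(-23, Mul(-1, 34969)) = Add(-23, -34969) = -34992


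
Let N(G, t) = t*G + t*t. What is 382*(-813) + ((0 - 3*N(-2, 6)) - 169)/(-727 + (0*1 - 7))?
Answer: -227955203/734 ≈ -3.1057e+5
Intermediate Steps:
N(G, t) = t**2 + G*t (N(G, t) = G*t + t**2 = t**2 + G*t)
382*(-813) + ((0 - 3*N(-2, 6)) - 169)/(-727 + (0*1 - 7)) = 382*(-813) + ((0 - 18*(-2 + 6)) - 169)/(-727 + (0*1 - 7)) = -310566 + ((0 - 18*4) - 169)/(-727 + (0 - 7)) = -310566 + ((0 - 3*24) - 169)/(-727 - 7) = -310566 + ((0 - 72) - 169)/(-734) = -310566 + (-72 - 169)*(-1/734) = -310566 - 241*(-1/734) = -310566 + 241/734 = -227955203/734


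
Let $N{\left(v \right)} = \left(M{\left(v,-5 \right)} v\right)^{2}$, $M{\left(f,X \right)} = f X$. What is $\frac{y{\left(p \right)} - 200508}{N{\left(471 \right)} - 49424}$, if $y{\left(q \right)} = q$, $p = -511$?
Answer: $- \frac{201019}{1230335682601} \approx -1.6339 \cdot 10^{-7}$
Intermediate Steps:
$M{\left(f,X \right)} = X f$
$N{\left(v \right)} = 25 v^{4}$ ($N{\left(v \right)} = \left(- 5 v v\right)^{2} = \left(- 5 v^{2}\right)^{2} = 25 v^{4}$)
$\frac{y{\left(p \right)} - 200508}{N{\left(471 \right)} - 49424} = \frac{-511 - 200508}{25 \cdot 471^{4} - 49424} = - \frac{201019}{25 \cdot 49213429281 - 49424} = - \frac{201019}{1230335732025 - 49424} = - \frac{201019}{1230335682601}$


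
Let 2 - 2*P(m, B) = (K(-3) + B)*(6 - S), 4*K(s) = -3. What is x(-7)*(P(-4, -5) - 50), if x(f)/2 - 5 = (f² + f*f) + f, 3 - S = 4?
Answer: -5544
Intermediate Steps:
S = -1 (S = 3 - 1*4 = 3 - 4 = -1)
K(s) = -¾ (K(s) = (¼)*(-3) = -¾)
P(m, B) = 29/8 - 7*B/2 (P(m, B) = 1 - (-¾ + B)*(6 - 1*(-1))/2 = 1 - (-¾ + B)*(6 + 1)/2 = 1 - (-¾ + B)*7/2 = 1 - (-21/4 + 7*B)/2 = 1 + (21/8 - 7*B/2) = 29/8 - 7*B/2)
x(f) = 10 + 2*f + 4*f² (x(f) = 10 + 2*((f² + f*f) + f) = 10 + 2*((f² + f²) + f) = 10 + 2*(2*f² + f) = 10 + 2*(f + 2*f²) = 10 + (2*f + 4*f²) = 10 + 2*f + 4*f²)
x(-7)*(P(-4, -5) - 50) = (10 + 2*(-7) + 4*(-7)²)*((29/8 - 7/2*(-5)) - 50) = (10 - 14 + 4*49)*((29/8 + 35/2) - 50) = (10 - 14 + 196)*(169/8 - 50) = 192*(-231/8) = -5544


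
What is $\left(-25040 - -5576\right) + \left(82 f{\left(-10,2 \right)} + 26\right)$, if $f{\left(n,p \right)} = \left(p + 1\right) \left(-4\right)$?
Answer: $-20422$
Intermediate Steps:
$f{\left(n,p \right)} = -4 - 4 p$ ($f{\left(n,p \right)} = \left(1 + p\right) \left(-4\right) = -4 - 4 p$)
$\left(-25040 - -5576\right) + \left(82 f{\left(-10,2 \right)} + 26\right) = \left(-25040 - -5576\right) + \left(82 \left(-4 - 8\right) + 26\right) = \left(-25040 + 5576\right) + \left(82 \left(-4 - 8\right) + 26\right) = -19464 + \left(82 \left(-12\right) + 26\right) = -19464 + \left(-984 + 26\right) = -19464 - 958 = -20422$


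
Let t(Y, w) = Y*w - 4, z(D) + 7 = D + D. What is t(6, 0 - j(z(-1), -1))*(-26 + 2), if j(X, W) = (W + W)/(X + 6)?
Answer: 192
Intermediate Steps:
z(D) = -7 + 2*D (z(D) = -7 + (D + D) = -7 + 2*D)
j(X, W) = 2*W/(6 + X) (j(X, W) = (2*W)/(6 + X) = 2*W/(6 + X))
t(Y, w) = -4 + Y*w
t(6, 0 - j(z(-1), -1))*(-26 + 2) = (-4 + 6*(0 - 2*(-1)/(6 + (-7 + 2*(-1)))))*(-26 + 2) = (-4 + 6*(0 - 2*(-1)/(6 + (-7 - 2))))*(-24) = (-4 + 6*(0 - 2*(-1)/(6 - 9)))*(-24) = (-4 + 6*(0 - 2*(-1)/(-3)))*(-24) = (-4 + 6*(0 - 2*(-1)*(-1)/3))*(-24) = (-4 + 6*(0 - 1*⅔))*(-24) = (-4 + 6*(0 - ⅔))*(-24) = (-4 + 6*(-⅔))*(-24) = (-4 - 4)*(-24) = -8*(-24) = 192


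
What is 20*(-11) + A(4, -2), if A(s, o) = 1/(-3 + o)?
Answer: -1101/5 ≈ -220.20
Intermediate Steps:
20*(-11) + A(4, -2) = 20*(-11) + 1/(-3 - 2) = -220 + 1/(-5) = -220 - ⅕ = -1101/5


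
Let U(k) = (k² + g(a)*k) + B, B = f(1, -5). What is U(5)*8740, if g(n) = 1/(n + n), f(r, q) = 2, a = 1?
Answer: 257830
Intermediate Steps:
B = 2
g(n) = 1/(2*n)
U(k) = 2 + k² + k/2 (U(k) = (k² + ((½)/1)*k) + 2 = (k² + ((½)*1)*k) + 2 = (k² + k/2) + 2 = 2 + k² + k/2)
U(5)*8740 = (2 + 5² + (½)*5)*8740 = (2 + 25 + 5/2)*8740 = (59/2)*8740 = 257830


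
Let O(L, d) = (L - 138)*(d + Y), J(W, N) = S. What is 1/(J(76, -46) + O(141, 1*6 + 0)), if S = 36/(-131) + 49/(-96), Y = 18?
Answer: 12576/895597 ≈ 0.014042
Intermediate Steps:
S = -9875/12576 (S = 36*(-1/131) + 49*(-1/96) = -36/131 - 49/96 = -9875/12576 ≈ -0.78523)
J(W, N) = -9875/12576
O(L, d) = (-138 + L)*(18 + d) (O(L, d) = (L - 138)*(d + 18) = (-138 + L)*(18 + d))
1/(J(76, -46) + O(141, 1*6 + 0)) = 1/(-9875/12576 + (-2484 - 138*(1*6 + 0) + 18*141 + 141*(1*6 + 0))) = 1/(-9875/12576 + (-2484 - 138*(6 + 0) + 2538 + 141*(6 + 0))) = 1/(-9875/12576 + (-2484 - 138*6 + 2538 + 141*6)) = 1/(-9875/12576 + (-2484 - 828 + 2538 + 846)) = 1/(-9875/12576 + 72) = 1/(895597/12576) = 12576/895597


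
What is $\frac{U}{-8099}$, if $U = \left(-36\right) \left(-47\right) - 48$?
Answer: $- \frac{1644}{8099} \approx -0.20299$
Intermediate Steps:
$U = 1644$ ($U = 1692 - 48 = 1644$)
$\frac{U}{-8099} = \frac{1644}{-8099} = 1644 \left(- \frac{1}{8099}\right) = - \frac{1644}{8099}$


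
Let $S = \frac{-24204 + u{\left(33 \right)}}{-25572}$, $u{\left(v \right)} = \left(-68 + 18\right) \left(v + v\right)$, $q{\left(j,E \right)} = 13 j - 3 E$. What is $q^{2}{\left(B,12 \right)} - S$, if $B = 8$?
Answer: $\frac{9851452}{2131} \approx 4622.9$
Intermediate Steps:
$q{\left(j,E \right)} = - 3 E + 13 j$
$u{\left(v \right)} = - 100 v$ ($u{\left(v \right)} = - 50 \cdot 2 v = - 100 v$)
$S = \frac{2292}{2131}$ ($S = \frac{-24204 - 3300}{-25572} = \left(-24204 - 3300\right) \left(- \frac{1}{25572}\right) = \left(-27504\right) \left(- \frac{1}{25572}\right) = \frac{2292}{2131} \approx 1.0756$)
$q^{2}{\left(B,12 \right)} - S = \left(\left(-3\right) 12 + 13 \cdot 8\right)^{2} - \frac{2292}{2131} = \left(-36 + 104\right)^{2} - \frac{2292}{2131} = 68^{2} - \frac{2292}{2131} = 4624 - \frac{2292}{2131} = \frac{9851452}{2131}$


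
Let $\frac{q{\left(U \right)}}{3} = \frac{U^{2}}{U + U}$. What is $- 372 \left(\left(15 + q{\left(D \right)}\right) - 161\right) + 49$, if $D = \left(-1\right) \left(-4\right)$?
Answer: $52129$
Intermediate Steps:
$D = 4$
$q{\left(U \right)} = \frac{3 U}{2}$ ($q{\left(U \right)} = 3 \frac{U^{2}}{U + U} = 3 \frac{U^{2}}{2 U} = 3 \frac{1}{2 U} U^{2} = 3 \frac{U}{2} = \frac{3 U}{2}$)
$- 372 \left(\left(15 + q{\left(D \right)}\right) - 161\right) + 49 = - 372 \left(\left(15 + \frac{3}{2} \cdot 4\right) - 161\right) + 49 = - 372 \left(\left(15 + 6\right) - 161\right) + 49 = - 372 \left(21 - 161\right) + 49 = \left(-372\right) \left(-140\right) + 49 = 52080 + 49 = 52129$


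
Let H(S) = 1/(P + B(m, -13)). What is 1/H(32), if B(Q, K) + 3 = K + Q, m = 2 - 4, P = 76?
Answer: 58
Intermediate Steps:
m = -2
B(Q, K) = -3 + K + Q (B(Q, K) = -3 + (K + Q) = -3 + K + Q)
H(S) = 1/58 (H(S) = 1/(76 + (-3 - 13 - 2)) = 1/(76 - 18) = 1/58)
1/H(32) = 1/(1/58) = 58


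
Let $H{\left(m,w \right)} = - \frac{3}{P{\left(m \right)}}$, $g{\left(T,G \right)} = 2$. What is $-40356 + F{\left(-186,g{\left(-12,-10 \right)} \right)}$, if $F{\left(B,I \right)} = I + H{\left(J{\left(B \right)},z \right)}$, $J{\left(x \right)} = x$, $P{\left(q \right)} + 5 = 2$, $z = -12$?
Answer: $-40353$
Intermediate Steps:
$P{\left(q \right)} = -3$ ($P{\left(q \right)} = -5 + 2 = -3$)
$H{\left(m,w \right)} = 1$ ($H{\left(m,w \right)} = - \frac{3}{-3} = \left(-3\right) \left(- \frac{1}{3}\right) = 1$)
$F{\left(B,I \right)} = 1 + I$ ($F{\left(B,I \right)} = I + 1 = 1 + I$)
$-40356 + F{\left(-186,g{\left(-12,-10 \right)} \right)} = -40356 + \left(1 + 2\right) = -40356 + 3 = -40353$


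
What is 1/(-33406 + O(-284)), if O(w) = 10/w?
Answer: -142/4743657 ≈ -2.9935e-5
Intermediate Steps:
1/(-33406 + O(-284)) = 1/(-33406 + 10/(-284)) = 1/(-33406 + 10*(-1/284)) = 1/(-33406 - 5/142) = 1/(-4743657/142) = -142/4743657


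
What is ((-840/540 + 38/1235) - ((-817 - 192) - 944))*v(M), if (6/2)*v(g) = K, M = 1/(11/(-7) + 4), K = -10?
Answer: -2283226/351 ≈ -6504.9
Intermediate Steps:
M = 7/17 (M = 1/(11*(-⅐) + 4) = 1/(-11/7 + 4) = 1/(17/7) = 7/17 ≈ 0.41176)
v(g) = -10/3 (v(g) = (⅓)*(-10) = -10/3)
((-840/540 + 38/1235) - ((-817 - 192) - 944))*v(M) = ((-840/540 + 38/1235) - ((-817 - 192) - 944))*(-10/3) = ((-840*1/540 + 38*(1/1235)) - (-1009 - 944))*(-10/3) = ((-14/9 + 2/65) - 1*(-1953))*(-10/3) = (-892/585 + 1953)*(-10/3) = (1141613/585)*(-10/3) = -2283226/351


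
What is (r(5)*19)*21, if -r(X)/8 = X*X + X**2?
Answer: -159600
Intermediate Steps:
r(X) = -16*X**2 (r(X) = -8*(X*X + X**2) = -8*(X**2 + X**2) = -16*X**2)
(r(5)*19)*21 = (-16*5**2*19)*21 = (-16*25*19)*21 = -400*19*21 = -7600*21 = -159600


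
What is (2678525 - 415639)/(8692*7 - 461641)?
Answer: -2262886/400797 ≈ -5.6460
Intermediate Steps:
(2678525 - 415639)/(8692*7 - 461641) = 2262886/(60844 - 461641) = 2262886/(-400797) = 2262886*(-1/400797) = -2262886/400797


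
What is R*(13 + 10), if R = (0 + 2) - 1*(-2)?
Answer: 92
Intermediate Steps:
R = 4 (R = 2 + 2 = 4)
R*(13 + 10) = 4*(13 + 10) = 4*23 = 92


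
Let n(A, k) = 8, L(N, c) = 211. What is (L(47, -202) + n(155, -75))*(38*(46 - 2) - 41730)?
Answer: -8772702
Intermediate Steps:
(L(47, -202) + n(155, -75))*(38*(46 - 2) - 41730) = (211 + 8)*(38*(46 - 2) - 41730) = 219*(38*44 - 41730) = 219*(1672 - 41730) = 219*(-40058) = -8772702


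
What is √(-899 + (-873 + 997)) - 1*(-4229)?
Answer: 4229 + 5*I*√31 ≈ 4229.0 + 27.839*I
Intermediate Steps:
√(-899 + (-873 + 997)) - 1*(-4229) = √(-899 + 124) + 4229 = √(-775) + 4229 = 5*I*√31 + 4229 = 4229 + 5*I*√31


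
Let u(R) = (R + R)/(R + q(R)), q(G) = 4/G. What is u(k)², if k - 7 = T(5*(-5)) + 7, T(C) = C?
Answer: 58564/15625 ≈ 3.7481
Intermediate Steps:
k = -11 (k = 7 + (5*(-5) + 7) = 7 + (-25 + 7) = 7 - 18 = -11)
u(R) = 2*R/(R + 4/R) (u(R) = (R + R)/(R + 4/R) = (2*R)/(R + 4/R) = 2*R/(R + 4/R))
u(k)² = (2*(-11)²/(4 + (-11)²))² = (2*121/(4 + 121))² = (2*121/125)² = (2*121*(1/125))² = (242/125)² = 58564/15625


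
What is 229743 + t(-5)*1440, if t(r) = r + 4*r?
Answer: 193743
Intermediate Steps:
t(r) = 5*r
229743 + t(-5)*1440 = 229743 + (5*(-5))*1440 = 229743 - 25*1440 = 229743 - 36000 = 193743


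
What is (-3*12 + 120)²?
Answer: 7056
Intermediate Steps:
(-3*12 + 120)² = (-36 + 120)² = 84² = 7056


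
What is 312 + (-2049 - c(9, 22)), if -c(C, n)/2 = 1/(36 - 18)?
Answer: -15632/9 ≈ -1736.9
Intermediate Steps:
c(C, n) = -1/9 (c(C, n) = -2/(36 - 18) = -2/18 = -2*1/18 = -1/9)
312 + (-2049 - c(9, 22)) = 312 + (-2049 - 1*(-1/9)) = 312 + (-2049 + 1/9) = 312 - 18440/9 = -15632/9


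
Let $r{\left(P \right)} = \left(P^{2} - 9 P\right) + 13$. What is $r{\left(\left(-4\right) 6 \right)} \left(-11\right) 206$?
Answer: $-1824130$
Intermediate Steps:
$r{\left(P \right)} = 13 + P^{2} - 9 P$
$r{\left(\left(-4\right) 6 \right)} \left(-11\right) 206 = \left(13 + \left(\left(-4\right) 6\right)^{2} - 9 \left(\left(-4\right) 6\right)\right) \left(-11\right) 206 = \left(13 + \left(-24\right)^{2} - -216\right) \left(-11\right) 206 = \left(13 + 576 + 216\right) \left(-11\right) 206 = 805 \left(-11\right) 206 = \left(-8855\right) 206 = -1824130$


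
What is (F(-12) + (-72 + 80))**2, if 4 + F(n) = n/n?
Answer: 25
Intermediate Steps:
F(n) = -3 (F(n) = -4 + n/n = -4 + 1 = -3)
(F(-12) + (-72 + 80))**2 = (-3 + (-72 + 80))**2 = (-3 + 8)**2 = 5**2 = 25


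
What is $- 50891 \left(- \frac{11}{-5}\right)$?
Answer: $- \frac{559801}{5} \approx -1.1196 \cdot 10^{5}$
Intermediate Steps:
$- 50891 \left(- \frac{11}{-5}\right) = - 50891 \left(\left(-11\right) \left(- \frac{1}{5}\right)\right) = \left(-50891\right) \frac{11}{5} = - \frac{559801}{5}$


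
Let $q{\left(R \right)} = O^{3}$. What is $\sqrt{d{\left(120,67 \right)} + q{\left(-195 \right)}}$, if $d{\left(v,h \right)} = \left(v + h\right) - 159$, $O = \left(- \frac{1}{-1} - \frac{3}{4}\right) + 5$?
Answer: $\frac{\sqrt{11053}}{8} \approx 13.142$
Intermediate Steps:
$O = \frac{21}{4}$ ($O = \left(\left(-1\right) \left(-1\right) - \frac{3}{4}\right) + 5 = \left(1 - \frac{3}{4}\right) + 5 = \frac{1}{4} + 5 = \frac{21}{4} \approx 5.25$)
$d{\left(v,h \right)} = -159 + h + v$ ($d{\left(v,h \right)} = \left(h + v\right) - 159 = -159 + h + v$)
$q{\left(R \right)} = \frac{9261}{64}$ ($q{\left(R \right)} = \left(\frac{21}{4}\right)^{3} = \frac{9261}{64}$)
$\sqrt{d{\left(120,67 \right)} + q{\left(-195 \right)}} = \sqrt{\left(-159 + 67 + 120\right) + \frac{9261}{64}} = \sqrt{28 + \frac{9261}{64}} = \sqrt{\frac{11053}{64}} = \frac{\sqrt{11053}}{8}$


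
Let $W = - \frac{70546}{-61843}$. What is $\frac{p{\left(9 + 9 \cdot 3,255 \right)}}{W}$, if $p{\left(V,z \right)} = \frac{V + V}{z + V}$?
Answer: $\frac{742116}{3421481} \approx 0.2169$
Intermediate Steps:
$p{\left(V,z \right)} = \frac{2 V}{V + z}$
$W = \frac{70546}{61843}$ ($W = \left(-70546\right) \left(- \frac{1}{61843}\right) = \frac{70546}{61843} \approx 1.1407$)
$\frac{p{\left(9 + 9 \cdot 3,255 \right)}}{W} = \frac{2 \left(9 + 9 \cdot 3\right) \frac{1}{\left(9 + 9 \cdot 3\right) + 255}}{\frac{70546}{61843}} = \frac{2 \left(9 + 27\right)}{\left(9 + 27\right) + 255} \cdot \frac{61843}{70546} = 2 \cdot 36 \frac{1}{36 + 255} \cdot \frac{61843}{70546} = 2 \cdot 36 \cdot \frac{1}{291} \cdot \frac{61843}{70546} = \frac{24}{97} \cdot \frac{61843}{70546} = \frac{742116}{3421481}$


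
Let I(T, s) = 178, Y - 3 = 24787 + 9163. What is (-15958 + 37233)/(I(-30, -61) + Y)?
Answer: 21275/34131 ≈ 0.62333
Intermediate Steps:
Y = 33953 (Y = 3 + (24787 + 9163) = 3 + 33950 = 33953)
(-15958 + 37233)/(I(-30, -61) + Y) = (-15958 + 37233)/(178 + 33953) = 21275/34131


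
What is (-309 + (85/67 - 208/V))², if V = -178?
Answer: 3341708305156/35557369 ≈ 93981.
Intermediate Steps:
(-309 + (85/67 - 208/V))² = (-309 + (85/67 - 208/(-178)))² = (-309 + (85*(1/67) - 208*(-1)/178))² = (-309 + (85/67 - 1*(-104/89)))² = (-309 + (85/67 + 104/89))² = (-309 + 14533/5963)² = (-1828034/5963)² = 3341708305156/35557369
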